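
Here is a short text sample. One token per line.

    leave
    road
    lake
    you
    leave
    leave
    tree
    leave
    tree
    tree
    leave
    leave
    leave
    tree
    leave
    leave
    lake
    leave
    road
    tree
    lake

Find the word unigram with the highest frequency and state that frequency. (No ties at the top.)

Unigram frequencies (highest first):
  leave: 10
  tree: 5
  lake: 3
  road: 2
  you: 1

"leave", 10 times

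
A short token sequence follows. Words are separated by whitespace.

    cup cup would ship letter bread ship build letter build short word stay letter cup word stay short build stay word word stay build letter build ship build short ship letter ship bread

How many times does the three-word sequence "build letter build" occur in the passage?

2

Scanning the 31 overlapping trigram windows for "build letter build":
  position 8–10: build letter build
  position 24–26: build letter build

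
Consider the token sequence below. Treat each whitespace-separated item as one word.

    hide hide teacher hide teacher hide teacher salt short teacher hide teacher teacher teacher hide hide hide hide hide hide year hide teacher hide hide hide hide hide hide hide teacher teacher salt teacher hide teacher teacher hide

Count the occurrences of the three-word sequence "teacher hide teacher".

Scanning the 36 overlapping trigram windows for "teacher hide teacher":
  position 3–5: teacher hide teacher
  position 5–7: teacher hide teacher
  position 10–12: teacher hide teacher
  position 34–36: teacher hide teacher

4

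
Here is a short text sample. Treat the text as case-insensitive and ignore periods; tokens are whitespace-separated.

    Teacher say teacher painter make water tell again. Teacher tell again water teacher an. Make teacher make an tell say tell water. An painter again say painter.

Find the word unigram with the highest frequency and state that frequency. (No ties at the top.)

"teacher", 5 times

Unigram frequencies (highest first):
  teacher: 5
  tell: 4
  say: 3
  painter: 3
  make: 3
  water: 3
  … (2 more, each ≤ 3)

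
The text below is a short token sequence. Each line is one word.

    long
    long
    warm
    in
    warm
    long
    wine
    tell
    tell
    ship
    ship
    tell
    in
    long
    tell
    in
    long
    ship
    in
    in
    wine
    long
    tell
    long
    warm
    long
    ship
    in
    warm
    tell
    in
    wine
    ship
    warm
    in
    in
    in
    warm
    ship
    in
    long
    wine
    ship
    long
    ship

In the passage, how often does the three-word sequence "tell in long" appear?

2

Scanning the 43 overlapping trigram windows for "tell in long":
  position 12–14: tell in long
  position 15–17: tell in long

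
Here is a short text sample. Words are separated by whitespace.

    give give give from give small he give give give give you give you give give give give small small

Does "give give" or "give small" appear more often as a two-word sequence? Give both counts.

"give give" (8 vs 2)

"give give": 8 occurrences
"give small": 2 occurrences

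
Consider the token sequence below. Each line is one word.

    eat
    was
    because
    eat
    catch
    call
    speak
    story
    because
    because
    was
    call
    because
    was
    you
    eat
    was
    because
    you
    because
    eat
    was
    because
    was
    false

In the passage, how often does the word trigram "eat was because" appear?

Scanning the 23 overlapping trigram windows for "eat was because":
  position 1–3: eat was because
  position 16–18: eat was because
  position 21–23: eat was because

3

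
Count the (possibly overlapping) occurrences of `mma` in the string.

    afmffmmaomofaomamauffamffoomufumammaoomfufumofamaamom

Sliding a length-3 window over the 53 characters (51 positions):
  position 6–8: mma
  position 34–36: mma

2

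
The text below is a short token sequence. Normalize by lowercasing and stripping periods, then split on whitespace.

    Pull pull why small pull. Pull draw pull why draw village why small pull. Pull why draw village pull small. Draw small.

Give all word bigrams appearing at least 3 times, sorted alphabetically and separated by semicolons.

Bigram counts meeting the condition (at least 3 times):
  pull pull: 3
  pull why: 3

pull pull; pull why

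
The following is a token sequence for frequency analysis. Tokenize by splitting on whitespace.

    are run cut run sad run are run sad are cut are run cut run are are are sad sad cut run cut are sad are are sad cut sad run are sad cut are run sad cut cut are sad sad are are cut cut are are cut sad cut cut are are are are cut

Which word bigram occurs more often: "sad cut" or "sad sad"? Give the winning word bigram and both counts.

"sad cut" (5 vs 2)

"sad cut": 5 occurrences
"sad sad": 2 occurrences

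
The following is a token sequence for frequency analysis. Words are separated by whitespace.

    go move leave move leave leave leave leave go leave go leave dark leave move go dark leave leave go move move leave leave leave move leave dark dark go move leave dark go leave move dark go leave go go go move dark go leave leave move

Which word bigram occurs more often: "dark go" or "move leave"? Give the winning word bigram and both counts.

"dark go": 4 occurrences
"move leave": 5 occurrences

"move leave" (5 vs 4)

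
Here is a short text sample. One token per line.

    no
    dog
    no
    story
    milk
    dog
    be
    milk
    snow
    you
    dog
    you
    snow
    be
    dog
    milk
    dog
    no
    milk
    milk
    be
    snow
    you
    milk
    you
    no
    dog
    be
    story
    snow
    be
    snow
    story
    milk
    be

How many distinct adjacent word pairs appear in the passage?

35 tokens → 34 bigram windows in total.
Repeated bigrams (each contributes count−1 duplicates):
  be snow: 2
  dog be: 2
  dog no: 2
  milk be: 2
  milk dog: 2
  no dog: 2
  snow be: 2
  snow you: 2
  … (1 more repeated)
9 duplicate windows → 34 − 9 = 25 distinct.

25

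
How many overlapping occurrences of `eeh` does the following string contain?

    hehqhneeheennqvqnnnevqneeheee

Sliding a length-3 window over the 29 characters (27 positions):
  position 7–9: eeh
  position 24–26: eeh

2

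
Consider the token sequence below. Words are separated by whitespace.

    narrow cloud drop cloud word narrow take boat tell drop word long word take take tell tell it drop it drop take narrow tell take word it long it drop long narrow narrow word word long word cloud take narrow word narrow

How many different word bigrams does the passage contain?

42 tokens → 41 bigram windows in total.
Repeated bigrams (each contributes count−1 duplicates):
  it drop: 3
  long word: 2
  narrow word: 2
  take narrow: 2
  word long: 2
  word narrow: 2
7 duplicate windows → 41 − 7 = 34 distinct.

34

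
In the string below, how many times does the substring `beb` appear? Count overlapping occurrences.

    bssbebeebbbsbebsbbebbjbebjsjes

Sliding a length-3 window over the 30 characters (28 positions):
  position 4–6: beb
  position 13–15: beb
  position 18–20: beb
  position 23–25: beb

4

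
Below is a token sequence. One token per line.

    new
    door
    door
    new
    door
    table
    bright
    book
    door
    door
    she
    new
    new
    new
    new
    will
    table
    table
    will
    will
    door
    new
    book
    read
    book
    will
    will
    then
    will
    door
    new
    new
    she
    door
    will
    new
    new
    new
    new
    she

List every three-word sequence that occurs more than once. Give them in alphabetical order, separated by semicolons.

Trigram counts meeting the condition (more than once):
  new new new: 4
  new new she: 2
  will door new: 2

new new new; new new she; will door new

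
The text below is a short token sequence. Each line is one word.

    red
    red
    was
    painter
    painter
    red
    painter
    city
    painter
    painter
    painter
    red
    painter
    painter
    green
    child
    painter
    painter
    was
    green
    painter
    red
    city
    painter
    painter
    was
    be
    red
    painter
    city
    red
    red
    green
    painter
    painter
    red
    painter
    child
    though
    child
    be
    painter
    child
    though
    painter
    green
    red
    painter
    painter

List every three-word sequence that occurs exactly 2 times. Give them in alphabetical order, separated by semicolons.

city painter painter; painter child though; painter painter was; red painter city; red painter painter

Trigram counts meeting the condition (exactly 2 times):
  city painter painter: 2
  painter child though: 2
  painter painter was: 2
  red painter city: 2
  red painter painter: 2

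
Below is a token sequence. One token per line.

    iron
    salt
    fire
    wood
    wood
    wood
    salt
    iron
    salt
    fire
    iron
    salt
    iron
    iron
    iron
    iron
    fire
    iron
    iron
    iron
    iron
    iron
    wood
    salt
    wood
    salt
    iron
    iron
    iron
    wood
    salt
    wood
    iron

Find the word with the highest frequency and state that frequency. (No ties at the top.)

Unigram frequencies (highest first):
  iron: 16
  salt: 7
  wood: 7
  fire: 3

"iron", 16 times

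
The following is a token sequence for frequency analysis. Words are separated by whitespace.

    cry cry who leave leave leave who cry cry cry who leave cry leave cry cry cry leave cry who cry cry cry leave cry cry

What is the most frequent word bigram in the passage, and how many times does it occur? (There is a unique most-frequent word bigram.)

"cry cry", 8 times

Bigram frequencies (highest first):
  cry cry: 8
  leave cry: 4
  cry who: 3
  cry leave: 3
  who leave: 2
  leave leave: 2
  … (2 more, each ≤ 2)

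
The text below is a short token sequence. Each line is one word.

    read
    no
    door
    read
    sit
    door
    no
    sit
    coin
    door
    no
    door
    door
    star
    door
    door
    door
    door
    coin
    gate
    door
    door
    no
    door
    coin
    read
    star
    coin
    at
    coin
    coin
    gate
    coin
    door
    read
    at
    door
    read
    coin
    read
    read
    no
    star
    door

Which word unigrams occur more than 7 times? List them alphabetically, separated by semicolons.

Unigram counts meeting the condition (more than 7 times):
  coin: 8
  door: 15

coin; door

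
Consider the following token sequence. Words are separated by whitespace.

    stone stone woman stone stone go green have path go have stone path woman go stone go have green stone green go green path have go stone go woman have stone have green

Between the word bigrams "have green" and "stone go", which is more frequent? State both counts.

"have green": 2 occurrences
"stone go": 3 occurrences

"stone go" (3 vs 2)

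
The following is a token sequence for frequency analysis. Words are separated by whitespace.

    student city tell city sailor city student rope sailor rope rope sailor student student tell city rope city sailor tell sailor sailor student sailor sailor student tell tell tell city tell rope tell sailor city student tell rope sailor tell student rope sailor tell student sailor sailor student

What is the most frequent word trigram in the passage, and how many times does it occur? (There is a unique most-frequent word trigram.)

Trigram frequencies (highest first):
  sailor sailor student: 3
  sailor city student: 2
  student rope sailor: 2
  student sailor sailor: 2
  rope sailor tell: 2
  sailor tell student: 2
  … (33 more, each ≤ 1)

"sailor sailor student", 3 times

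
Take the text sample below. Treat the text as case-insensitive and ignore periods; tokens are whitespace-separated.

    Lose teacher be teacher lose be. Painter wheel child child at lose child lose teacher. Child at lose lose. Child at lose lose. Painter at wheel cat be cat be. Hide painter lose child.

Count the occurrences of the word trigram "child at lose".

3

Scanning the 32 overlapping trigram windows for "child at lose":
  position 10–12: child at lose
  position 16–18: child at lose
  position 20–22: child at lose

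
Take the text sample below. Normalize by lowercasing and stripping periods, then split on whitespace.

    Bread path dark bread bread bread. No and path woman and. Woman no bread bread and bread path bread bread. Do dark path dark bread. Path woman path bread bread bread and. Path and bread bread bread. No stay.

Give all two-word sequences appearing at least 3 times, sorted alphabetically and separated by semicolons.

bread bread; bread path

Bigram counts meeting the condition (at least 3 times):
  bread bread: 8
  bread path: 3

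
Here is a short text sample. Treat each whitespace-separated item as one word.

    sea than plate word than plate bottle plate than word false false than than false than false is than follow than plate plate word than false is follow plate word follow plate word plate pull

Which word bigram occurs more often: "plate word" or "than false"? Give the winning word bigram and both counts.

"plate word" (4 vs 3)

"plate word": 4 occurrences
"than false": 3 occurrences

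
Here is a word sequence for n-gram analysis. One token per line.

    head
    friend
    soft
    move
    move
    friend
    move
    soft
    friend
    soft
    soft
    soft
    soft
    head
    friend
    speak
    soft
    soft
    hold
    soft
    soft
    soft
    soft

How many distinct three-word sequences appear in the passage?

18

23 tokens → 21 trigram windows in total.
Repeated trigrams (each contributes count−1 duplicates):
  soft soft soft: 4
3 duplicate windows → 21 − 3 = 18 distinct.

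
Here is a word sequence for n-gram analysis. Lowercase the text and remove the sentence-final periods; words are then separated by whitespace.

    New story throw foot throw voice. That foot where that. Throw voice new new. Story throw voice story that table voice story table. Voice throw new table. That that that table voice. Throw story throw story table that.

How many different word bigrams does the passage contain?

23

38 tokens → 37 bigram windows in total.
Repeated bigrams (each contributes count−1 duplicates):
  story throw: 3
  table voice: 3
  throw voice: 3
  new story: 2
  story table: 2
  table that: 2
  that table: 2
  that that: 2
  … (3 more repeated)
14 duplicate windows → 37 − 14 = 23 distinct.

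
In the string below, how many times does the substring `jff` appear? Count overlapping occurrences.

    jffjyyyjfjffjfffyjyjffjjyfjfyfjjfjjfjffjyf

Sliding a length-3 window over the 42 characters (40 positions):
  position 1–3: jff
  position 10–12: jff
  position 13–15: jff
  position 20–22: jff
  position 37–39: jff

5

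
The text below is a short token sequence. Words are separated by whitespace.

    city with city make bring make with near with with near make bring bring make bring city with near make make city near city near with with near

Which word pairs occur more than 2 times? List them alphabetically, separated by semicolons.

make bring; with near

Bigram counts meeting the condition (more than 2 times):
  make bring: 3
  with near: 4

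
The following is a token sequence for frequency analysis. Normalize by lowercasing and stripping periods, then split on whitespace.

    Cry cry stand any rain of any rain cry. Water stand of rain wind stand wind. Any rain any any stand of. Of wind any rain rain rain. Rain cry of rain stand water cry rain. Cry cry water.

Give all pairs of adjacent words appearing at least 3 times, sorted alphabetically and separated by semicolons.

Bigram counts meeting the condition (at least 3 times):
  any rain: 4
  rain cry: 3
  rain rain: 3

any rain; rain cry; rain rain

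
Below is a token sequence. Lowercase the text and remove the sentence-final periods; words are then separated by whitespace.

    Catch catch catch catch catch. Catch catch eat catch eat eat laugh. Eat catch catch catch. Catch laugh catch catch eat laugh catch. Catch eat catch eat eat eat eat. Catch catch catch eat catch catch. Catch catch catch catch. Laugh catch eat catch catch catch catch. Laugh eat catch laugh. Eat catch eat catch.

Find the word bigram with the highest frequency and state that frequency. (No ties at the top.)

Bigram frequencies (highest first):
  catch catch: 21
  eat catch: 9
  catch eat: 8
  eat eat: 4
  catch laugh: 4
  laugh eat: 3
  … (2 more, each ≤ 3)

"catch catch", 21 times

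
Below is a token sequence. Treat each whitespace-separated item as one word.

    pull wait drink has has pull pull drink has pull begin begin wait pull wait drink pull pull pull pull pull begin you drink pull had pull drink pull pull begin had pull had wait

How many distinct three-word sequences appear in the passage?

28

35 tokens → 33 trigram windows in total.
Repeated trigrams (each contributes count−1 duplicates):
  pull pull pull: 3
  drink pull pull: 2
  pull pull begin: 2
  pull wait drink: 2
5 duplicate windows → 33 − 5 = 28 distinct.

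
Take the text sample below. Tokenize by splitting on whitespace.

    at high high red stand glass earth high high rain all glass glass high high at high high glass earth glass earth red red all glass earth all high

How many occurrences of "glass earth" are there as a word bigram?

4

Scanning the 28 overlapping bigram windows for "glass earth":
  position 6–7: glass earth
  position 19–20: glass earth
  position 21–22: glass earth
  position 26–27: glass earth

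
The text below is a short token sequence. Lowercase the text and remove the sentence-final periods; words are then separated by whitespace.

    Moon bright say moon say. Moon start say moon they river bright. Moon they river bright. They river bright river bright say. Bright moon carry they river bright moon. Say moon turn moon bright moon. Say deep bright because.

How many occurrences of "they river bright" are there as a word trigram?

Scanning the 37 overlapping trigram windows for "they river bright":
  position 10–12: they river bright
  position 14–16: they river bright
  position 17–19: they river bright
  position 26–28: they river bright

4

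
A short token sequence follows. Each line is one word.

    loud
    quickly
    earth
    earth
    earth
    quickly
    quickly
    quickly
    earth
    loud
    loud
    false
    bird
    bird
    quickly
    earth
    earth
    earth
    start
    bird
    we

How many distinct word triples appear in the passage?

17

21 tokens → 19 trigram windows in total.
Repeated trigrams (each contributes count−1 duplicates):
  earth earth earth: 2
  quickly earth earth: 2
2 duplicate windows → 19 − 2 = 17 distinct.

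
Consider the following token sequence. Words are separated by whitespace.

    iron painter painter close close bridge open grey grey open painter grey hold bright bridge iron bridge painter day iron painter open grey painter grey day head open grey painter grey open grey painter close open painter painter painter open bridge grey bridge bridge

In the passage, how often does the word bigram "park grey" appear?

Scanning the 43 overlapping bigram windows for "park grey":
  (none found)

0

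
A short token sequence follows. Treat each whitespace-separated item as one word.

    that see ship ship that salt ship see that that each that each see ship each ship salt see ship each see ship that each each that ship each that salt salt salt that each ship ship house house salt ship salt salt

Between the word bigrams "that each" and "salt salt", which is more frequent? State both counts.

"that each" (4 vs 3)

"that each": 4 occurrences
"salt salt": 3 occurrences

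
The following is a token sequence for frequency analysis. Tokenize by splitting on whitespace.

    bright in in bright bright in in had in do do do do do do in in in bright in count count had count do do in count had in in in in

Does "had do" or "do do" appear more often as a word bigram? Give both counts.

"had do": 0 occurrences
"do do": 6 occurrences

"do do" (6 vs 0)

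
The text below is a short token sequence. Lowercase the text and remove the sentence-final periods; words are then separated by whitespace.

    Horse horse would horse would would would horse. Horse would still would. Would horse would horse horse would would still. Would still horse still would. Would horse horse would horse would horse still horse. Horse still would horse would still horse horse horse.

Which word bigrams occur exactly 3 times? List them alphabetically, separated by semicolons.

horse still; still horse

Bigram counts meeting the condition (exactly 3 times):
  horse still: 3
  still horse: 3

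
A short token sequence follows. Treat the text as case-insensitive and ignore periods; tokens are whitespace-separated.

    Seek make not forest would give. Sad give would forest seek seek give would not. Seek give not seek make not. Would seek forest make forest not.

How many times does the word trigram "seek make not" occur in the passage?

2

Scanning the 25 overlapping trigram windows for "seek make not":
  position 1–3: seek make not
  position 19–21: seek make not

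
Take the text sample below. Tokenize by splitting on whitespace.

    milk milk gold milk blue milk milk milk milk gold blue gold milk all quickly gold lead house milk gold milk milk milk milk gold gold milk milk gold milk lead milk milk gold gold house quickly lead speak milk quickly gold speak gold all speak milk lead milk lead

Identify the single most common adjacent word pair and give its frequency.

Bigram frequencies (highest first):
  milk milk: 9
  milk gold: 6
  gold milk: 5
  milk lead: 3
  quickly gold: 2
  gold gold: 2
  … (20 more, each ≤ 2)

"milk milk", 9 times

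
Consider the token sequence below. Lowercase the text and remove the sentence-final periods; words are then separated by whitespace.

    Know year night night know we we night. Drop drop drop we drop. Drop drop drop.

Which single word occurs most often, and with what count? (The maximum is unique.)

Unigram frequencies (highest first):
  drop: 7
  night: 3
  we: 3
  know: 2
  year: 1

"drop", 7 times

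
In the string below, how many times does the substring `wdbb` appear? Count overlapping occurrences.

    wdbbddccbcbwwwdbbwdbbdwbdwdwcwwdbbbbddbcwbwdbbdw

5

Sliding a length-4 window over the 48 characters (45 positions):
  position 1–4: wdbb
  position 14–17: wdbb
  position 18–21: wdbb
  position 31–34: wdbb
  position 43–46: wdbb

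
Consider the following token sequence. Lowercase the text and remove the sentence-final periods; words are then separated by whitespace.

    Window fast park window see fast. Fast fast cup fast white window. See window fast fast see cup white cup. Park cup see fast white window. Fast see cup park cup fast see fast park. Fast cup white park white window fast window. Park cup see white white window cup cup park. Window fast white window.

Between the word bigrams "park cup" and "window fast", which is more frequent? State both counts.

"park cup": 3 occurrences
"window fast": 5 occurrences

"window fast" (5 vs 3)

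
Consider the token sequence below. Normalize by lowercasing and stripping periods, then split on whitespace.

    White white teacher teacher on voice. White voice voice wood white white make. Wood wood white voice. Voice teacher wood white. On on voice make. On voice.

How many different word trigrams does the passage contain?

24

27 tokens → 25 trigram windows in total.
Repeated trigrams (each contributes count−1 duplicates):
  white voice voice: 2
1 duplicate windows → 25 − 1 = 24 distinct.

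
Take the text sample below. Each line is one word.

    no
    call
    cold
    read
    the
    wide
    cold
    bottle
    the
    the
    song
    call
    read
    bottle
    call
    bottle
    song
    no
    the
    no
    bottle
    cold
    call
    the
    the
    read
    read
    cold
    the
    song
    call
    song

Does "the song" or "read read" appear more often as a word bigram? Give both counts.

"the song": 2 occurrences
"read read": 1 occurrence

"the song" (2 vs 1)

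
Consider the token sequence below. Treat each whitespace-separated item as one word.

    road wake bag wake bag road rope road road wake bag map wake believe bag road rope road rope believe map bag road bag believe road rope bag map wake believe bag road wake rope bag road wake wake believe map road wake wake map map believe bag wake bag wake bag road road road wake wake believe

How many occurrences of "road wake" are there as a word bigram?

6

Scanning the 57 overlapping bigram windows for "road wake":
  position 1–2: road wake
  position 9–10: road wake
  position 33–34: road wake
  position 37–38: road wake
  position 42–43: road wake
  position 55–56: road wake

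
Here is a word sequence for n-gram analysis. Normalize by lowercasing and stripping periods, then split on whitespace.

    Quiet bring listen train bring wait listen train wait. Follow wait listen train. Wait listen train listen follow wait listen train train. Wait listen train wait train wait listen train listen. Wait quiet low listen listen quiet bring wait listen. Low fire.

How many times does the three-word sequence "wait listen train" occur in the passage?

Scanning the 40 overlapping trigram windows for "wait listen train":
  position 6–8: wait listen train
  position 11–13: wait listen train
  position 14–16: wait listen train
  position 19–21: wait listen train
  position 23–25: wait listen train
  position 28–30: wait listen train

6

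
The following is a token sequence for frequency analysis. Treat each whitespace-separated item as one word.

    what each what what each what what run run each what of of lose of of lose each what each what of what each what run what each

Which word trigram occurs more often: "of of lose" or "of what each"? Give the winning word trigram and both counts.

"of of lose": 2 occurrences
"of what each": 1 occurrence

"of of lose" (2 vs 1)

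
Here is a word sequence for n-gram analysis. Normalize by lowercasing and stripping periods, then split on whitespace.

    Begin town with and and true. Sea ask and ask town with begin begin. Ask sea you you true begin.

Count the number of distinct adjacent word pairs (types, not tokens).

20 tokens → 19 bigram windows in total.
Repeated bigrams (each contributes count−1 duplicates):
  town with: 2
1 duplicate windows → 19 − 1 = 18 distinct.

18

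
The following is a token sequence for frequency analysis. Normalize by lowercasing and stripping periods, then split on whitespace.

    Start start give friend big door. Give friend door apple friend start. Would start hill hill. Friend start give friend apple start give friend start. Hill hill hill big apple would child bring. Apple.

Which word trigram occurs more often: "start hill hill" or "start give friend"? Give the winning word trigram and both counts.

"start hill hill": 2 occurrences
"start give friend": 3 occurrences

"start give friend" (3 vs 2)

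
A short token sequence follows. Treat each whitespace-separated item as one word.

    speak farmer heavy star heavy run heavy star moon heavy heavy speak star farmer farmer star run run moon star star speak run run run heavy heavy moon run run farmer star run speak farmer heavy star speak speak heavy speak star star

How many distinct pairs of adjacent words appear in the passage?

43 tokens → 42 bigram windows in total.
Repeated bigrams (each contributes count−1 duplicates):
  run run: 4
  heavy star: 3
  farmer heavy: 2
  farmer star: 2
  heavy heavy: 2
  heavy speak: 2
  run heavy: 2
  speak farmer: 2
  … (4 more repeated)
15 duplicate windows → 42 − 15 = 27 distinct.

27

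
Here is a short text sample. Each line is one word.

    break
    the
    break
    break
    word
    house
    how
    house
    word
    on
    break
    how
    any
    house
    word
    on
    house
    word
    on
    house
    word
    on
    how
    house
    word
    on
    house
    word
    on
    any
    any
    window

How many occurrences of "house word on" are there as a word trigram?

6

Scanning the 30 overlapping trigram windows for "house word on":
  position 8–10: house word on
  position 14–16: house word on
  position 17–19: house word on
  position 20–22: house word on
  position 24–26: house word on
  position 27–29: house word on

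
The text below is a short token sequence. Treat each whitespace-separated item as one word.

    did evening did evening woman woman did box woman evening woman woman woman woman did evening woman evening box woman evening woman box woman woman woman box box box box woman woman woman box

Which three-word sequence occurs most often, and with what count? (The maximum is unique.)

Trigram frequencies (highest first):
  woman woman woman: 4
  did evening woman: 2
  evening woman woman: 2
  woman woman did: 2
  box woman evening: 2
  woman evening woman: 2
  … (15 more, each ≤ 2)

"woman woman woman", 4 times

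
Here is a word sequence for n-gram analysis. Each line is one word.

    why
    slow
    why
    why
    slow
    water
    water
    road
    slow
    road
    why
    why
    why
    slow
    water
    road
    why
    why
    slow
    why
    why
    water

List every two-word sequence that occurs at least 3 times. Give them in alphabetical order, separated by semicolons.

why slow; why why

Bigram counts meeting the condition (at least 3 times):
  why slow: 4
  why why: 5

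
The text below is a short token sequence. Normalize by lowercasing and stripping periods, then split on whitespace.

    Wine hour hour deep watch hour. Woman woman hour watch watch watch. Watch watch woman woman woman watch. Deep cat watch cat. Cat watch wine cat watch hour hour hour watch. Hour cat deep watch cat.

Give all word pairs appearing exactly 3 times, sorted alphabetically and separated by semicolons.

cat watch; hour hour; watch hour; woman woman

Bigram counts meeting the condition (exactly 3 times):
  cat watch: 3
  hour hour: 3
  watch hour: 3
  woman woman: 3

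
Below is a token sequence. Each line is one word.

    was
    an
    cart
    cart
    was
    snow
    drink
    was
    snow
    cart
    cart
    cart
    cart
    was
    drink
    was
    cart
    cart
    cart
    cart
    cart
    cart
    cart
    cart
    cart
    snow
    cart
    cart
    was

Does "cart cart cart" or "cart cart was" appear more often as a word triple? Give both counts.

"cart cart cart" (9 vs 3)

"cart cart cart": 9 occurrences
"cart cart was": 3 occurrences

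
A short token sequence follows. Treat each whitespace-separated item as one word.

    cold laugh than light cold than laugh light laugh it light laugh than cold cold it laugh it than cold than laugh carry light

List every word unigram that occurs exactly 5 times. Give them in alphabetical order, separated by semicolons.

Unigram counts meeting the condition (exactly 5 times):
  cold: 5
  than: 5

cold; than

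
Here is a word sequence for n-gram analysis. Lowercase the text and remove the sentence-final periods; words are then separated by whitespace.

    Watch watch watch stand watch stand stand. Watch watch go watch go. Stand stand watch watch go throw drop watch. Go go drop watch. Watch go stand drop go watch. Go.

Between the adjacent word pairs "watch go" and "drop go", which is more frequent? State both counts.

"watch go": 6 occurrences
"drop go": 1 occurrence

"watch go" (6 vs 1)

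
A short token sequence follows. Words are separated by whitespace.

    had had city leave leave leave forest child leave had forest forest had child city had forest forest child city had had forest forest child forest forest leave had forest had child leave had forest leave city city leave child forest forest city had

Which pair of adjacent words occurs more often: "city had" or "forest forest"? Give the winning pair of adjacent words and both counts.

"city had": 3 occurrences
"forest forest": 5 occurrences

"forest forest" (5 vs 3)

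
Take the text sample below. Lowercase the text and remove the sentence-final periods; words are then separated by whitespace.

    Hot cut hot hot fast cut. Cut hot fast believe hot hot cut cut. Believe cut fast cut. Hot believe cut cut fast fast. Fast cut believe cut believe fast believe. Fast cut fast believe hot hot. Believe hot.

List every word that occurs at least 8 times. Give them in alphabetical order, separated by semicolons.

believe; cut; fast; hot

Unigram counts meeting the condition (at least 8 times):
  believe: 8
  cut: 12
  fast: 9
  hot: 10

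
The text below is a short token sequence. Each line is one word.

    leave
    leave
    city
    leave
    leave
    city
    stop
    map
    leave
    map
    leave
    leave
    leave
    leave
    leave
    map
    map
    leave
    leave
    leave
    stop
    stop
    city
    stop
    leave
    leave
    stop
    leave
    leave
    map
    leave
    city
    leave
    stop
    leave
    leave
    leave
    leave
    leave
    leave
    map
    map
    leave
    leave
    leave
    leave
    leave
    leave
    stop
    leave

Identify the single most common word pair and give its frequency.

Bigram frequencies (highest first):
  leave leave: 20
  map leave: 5
  leave map: 4
  leave stop: 4
  stop leave: 4
  leave city: 3
  … (6 more, each ≤ 2)

"leave leave", 20 times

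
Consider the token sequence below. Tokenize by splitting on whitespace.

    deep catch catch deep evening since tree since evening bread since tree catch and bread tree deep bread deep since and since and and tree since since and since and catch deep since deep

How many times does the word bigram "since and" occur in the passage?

Scanning the 33 overlapping bigram windows for "since and":
  position 20–21: since and
  position 22–23: since and
  position 27–28: since and
  position 29–30: since and

4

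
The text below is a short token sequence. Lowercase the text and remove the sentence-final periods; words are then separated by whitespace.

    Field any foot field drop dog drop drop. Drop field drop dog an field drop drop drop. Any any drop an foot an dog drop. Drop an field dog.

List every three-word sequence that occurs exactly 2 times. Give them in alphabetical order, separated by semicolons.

dog drop drop; drop drop drop; field drop dog

Trigram counts meeting the condition (exactly 2 times):
  dog drop drop: 2
  drop drop drop: 2
  field drop dog: 2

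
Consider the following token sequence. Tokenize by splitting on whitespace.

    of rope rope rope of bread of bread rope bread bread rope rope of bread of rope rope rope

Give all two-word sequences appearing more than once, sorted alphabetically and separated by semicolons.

bread of; bread rope; of bread; of rope; rope of; rope rope

Bigram counts meeting the condition (more than once):
  bread of: 2
  bread rope: 2
  of bread: 3
  of rope: 2
  rope of: 2
  rope rope: 5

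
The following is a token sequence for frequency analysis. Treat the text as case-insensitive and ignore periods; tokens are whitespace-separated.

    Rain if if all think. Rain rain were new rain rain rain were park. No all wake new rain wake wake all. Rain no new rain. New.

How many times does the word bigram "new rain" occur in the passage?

Scanning the 26 overlapping bigram windows for "new rain":
  position 9–10: new rain
  position 18–19: new rain
  position 25–26: new rain

3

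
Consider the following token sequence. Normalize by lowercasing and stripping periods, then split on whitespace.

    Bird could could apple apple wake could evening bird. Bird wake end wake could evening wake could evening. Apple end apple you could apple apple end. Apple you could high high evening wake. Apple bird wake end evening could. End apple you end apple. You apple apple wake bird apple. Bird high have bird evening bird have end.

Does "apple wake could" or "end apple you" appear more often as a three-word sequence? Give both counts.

"end apple you" (4 vs 1)

"apple wake could": 1 occurrence
"end apple you": 4 occurrences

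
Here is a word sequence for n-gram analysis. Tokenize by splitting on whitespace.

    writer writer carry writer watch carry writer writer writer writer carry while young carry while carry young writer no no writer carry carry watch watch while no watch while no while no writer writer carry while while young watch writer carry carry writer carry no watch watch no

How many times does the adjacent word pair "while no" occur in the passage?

3

Scanning the 47 overlapping bigram windows for "while no":
  position 26–27: while no
  position 29–30: while no
  position 31–32: while no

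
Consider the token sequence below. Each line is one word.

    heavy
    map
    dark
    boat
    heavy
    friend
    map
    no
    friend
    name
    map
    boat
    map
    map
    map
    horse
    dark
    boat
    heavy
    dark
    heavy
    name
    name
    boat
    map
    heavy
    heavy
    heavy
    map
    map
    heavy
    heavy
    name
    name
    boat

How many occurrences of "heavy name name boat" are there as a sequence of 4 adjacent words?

2

Scanning the 32 overlapping 4-gram windows for "heavy name name boat":
  position 21–24: heavy name name boat
  position 32–35: heavy name name boat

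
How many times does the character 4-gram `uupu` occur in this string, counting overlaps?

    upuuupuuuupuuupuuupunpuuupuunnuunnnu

Sliding a length-4 window over the 36 characters (33 positions):
  position 4–7: uupu
  position 9–12: uupu
  position 13–16: uupu
  position 17–20: uupu
  position 24–27: uupu

5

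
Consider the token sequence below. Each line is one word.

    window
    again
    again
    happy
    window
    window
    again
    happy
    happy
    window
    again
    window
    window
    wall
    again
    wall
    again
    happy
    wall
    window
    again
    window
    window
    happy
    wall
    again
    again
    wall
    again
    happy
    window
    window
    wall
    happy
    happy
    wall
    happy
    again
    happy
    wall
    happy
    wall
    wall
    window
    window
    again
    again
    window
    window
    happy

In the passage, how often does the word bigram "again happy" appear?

Scanning the 49 overlapping bigram windows for "again happy":
  position 3–4: again happy
  position 7–8: again happy
  position 17–18: again happy
  position 29–30: again happy
  position 38–39: again happy

5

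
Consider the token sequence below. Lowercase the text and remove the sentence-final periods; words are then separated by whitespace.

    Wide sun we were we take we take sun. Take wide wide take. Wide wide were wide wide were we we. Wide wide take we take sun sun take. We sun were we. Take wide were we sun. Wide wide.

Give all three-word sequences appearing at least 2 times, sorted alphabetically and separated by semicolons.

take we take; take wide wide; we take sun; were we take; wide were we; wide wide take; wide wide were

Trigram counts meeting the condition (at least 2 times):
  take we take: 2
  take wide wide: 2
  we take sun: 2
  were we take: 2
  wide were we: 2
  wide wide take: 2
  wide wide were: 2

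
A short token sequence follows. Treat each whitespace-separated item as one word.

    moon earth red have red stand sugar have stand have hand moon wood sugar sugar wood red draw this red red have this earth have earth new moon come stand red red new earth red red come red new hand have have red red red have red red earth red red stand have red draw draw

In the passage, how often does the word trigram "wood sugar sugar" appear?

1

Scanning the 54 overlapping trigram windows for "wood sugar sugar":
  position 13–15: wood sugar sugar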